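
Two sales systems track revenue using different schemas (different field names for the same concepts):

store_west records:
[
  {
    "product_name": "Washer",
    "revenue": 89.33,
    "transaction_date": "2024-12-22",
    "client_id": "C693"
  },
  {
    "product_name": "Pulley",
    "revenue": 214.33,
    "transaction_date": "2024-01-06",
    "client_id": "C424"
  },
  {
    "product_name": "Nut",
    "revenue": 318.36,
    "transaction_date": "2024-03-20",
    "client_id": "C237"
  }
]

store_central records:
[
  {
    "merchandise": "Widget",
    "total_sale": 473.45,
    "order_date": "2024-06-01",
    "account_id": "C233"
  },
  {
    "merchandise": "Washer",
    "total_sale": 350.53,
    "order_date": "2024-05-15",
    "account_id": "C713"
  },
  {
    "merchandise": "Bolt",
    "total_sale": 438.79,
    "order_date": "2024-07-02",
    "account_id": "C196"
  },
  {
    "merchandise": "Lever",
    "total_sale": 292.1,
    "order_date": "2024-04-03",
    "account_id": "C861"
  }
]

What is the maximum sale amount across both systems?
473.45

Reconcile: "revenue" (store_west) = "total_sale" (store_central) = sale amount

Maximum in store_west: 318.36
Maximum in store_central: 473.45

Overall maximum: max(318.36, 473.45) = 473.45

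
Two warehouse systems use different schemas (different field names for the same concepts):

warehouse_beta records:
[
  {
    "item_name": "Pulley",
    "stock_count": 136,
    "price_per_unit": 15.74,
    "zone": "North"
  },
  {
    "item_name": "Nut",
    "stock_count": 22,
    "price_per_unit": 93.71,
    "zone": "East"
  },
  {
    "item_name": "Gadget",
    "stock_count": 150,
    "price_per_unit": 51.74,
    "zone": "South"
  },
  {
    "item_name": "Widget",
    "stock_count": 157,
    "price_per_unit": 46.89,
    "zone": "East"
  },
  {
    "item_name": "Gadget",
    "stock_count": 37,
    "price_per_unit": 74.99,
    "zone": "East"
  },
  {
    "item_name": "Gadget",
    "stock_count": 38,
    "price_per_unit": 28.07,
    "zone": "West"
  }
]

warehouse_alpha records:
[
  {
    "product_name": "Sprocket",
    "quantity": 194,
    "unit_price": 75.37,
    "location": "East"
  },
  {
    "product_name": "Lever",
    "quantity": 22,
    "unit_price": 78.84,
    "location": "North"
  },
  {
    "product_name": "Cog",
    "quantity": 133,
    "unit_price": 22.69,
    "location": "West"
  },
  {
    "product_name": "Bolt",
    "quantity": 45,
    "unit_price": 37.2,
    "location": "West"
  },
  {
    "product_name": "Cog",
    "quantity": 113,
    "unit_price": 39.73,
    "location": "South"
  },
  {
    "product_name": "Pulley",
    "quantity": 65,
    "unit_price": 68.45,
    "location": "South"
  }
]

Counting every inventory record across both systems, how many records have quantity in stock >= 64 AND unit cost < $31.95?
2

Schema mappings:
- "stock_count" (warehouse_beta) = "quantity" (warehouse_alpha) = quantity
- "price_per_unit" (warehouse_beta) = "unit_price" (warehouse_alpha) = unit cost

Records meeting both conditions in warehouse_beta: 1
Records meeting both conditions in warehouse_alpha: 1

Total: 1 + 1 = 2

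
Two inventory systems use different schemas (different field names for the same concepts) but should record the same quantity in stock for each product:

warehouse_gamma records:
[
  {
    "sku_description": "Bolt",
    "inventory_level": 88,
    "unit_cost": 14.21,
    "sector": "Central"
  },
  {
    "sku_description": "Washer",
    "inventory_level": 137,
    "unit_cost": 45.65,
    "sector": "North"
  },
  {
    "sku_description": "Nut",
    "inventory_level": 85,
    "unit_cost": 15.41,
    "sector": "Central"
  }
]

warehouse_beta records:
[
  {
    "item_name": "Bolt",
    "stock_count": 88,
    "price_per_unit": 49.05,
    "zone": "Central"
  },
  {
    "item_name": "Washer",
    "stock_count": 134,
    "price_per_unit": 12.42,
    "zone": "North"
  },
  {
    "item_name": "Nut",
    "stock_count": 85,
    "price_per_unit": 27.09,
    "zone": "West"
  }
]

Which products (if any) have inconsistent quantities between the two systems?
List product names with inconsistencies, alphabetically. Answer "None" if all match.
Washer

Schema mappings:
- "sku_description" (warehouse_gamma) = "item_name" (warehouse_beta) = product name
- "inventory_level" (warehouse_gamma) = "stock_count" (warehouse_beta) = quantity

Comparison:
  Bolt: 88 vs 88 - MATCH
  Washer: 137 vs 134 - MISMATCH
  Nut: 85 vs 85 - MATCH

Products with inconsistencies: Washer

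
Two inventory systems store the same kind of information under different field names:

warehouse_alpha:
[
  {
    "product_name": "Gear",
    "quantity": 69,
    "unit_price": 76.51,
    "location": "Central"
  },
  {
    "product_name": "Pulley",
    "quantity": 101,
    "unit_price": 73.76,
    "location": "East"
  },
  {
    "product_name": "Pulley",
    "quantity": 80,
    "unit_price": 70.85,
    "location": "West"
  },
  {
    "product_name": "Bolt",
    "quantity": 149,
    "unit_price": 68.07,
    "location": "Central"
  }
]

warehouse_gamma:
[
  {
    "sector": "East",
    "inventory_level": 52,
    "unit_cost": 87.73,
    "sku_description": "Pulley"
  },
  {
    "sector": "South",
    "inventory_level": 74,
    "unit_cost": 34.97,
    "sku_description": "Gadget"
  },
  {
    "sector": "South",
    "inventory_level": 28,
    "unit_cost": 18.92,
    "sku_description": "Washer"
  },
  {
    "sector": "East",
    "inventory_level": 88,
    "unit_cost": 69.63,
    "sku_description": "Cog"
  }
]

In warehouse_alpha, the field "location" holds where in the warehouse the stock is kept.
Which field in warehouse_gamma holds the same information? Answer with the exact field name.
sector

In warehouse_alpha, "location" holds where in the warehouse the stock is kept.
The fields in warehouse_gamma are: "sector", "inventory_level", "unit_cost", "sku_description".
"sector" is the match: the name refers to the same concept and its values are area labels (e.g. 'East', 'South').
The other fields ("inventory_level", "unit_cost", "sku_description") hold different kinds of data.

So "location" in warehouse_alpha corresponds to "sector" in warehouse_gamma.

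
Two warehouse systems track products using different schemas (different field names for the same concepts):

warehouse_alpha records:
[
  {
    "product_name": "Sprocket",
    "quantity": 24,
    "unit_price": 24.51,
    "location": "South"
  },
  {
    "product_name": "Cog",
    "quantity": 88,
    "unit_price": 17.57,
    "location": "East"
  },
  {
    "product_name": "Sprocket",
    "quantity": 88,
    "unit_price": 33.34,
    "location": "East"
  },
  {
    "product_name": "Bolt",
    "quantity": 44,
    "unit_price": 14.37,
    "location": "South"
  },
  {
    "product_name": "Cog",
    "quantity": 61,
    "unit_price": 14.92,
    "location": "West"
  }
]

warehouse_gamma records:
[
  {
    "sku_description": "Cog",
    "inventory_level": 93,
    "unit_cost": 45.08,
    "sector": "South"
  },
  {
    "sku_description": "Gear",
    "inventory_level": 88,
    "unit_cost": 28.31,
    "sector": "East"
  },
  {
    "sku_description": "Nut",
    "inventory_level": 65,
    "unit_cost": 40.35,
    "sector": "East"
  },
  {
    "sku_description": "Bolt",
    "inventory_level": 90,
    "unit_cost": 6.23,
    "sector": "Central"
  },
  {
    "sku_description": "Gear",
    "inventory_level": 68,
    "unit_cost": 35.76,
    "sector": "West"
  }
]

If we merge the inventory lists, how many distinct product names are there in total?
5

Schema mapping: "product_name" (warehouse_alpha) = "sku_description" (warehouse_gamma) = product name

Products in warehouse_alpha: ['Bolt', 'Cog', 'Sprocket']
Products in warehouse_gamma: ['Bolt', 'Cog', 'Gear', 'Nut']

Union (unique products): ['Bolt', 'Cog', 'Gear', 'Nut', 'Sprocket']
Count: 5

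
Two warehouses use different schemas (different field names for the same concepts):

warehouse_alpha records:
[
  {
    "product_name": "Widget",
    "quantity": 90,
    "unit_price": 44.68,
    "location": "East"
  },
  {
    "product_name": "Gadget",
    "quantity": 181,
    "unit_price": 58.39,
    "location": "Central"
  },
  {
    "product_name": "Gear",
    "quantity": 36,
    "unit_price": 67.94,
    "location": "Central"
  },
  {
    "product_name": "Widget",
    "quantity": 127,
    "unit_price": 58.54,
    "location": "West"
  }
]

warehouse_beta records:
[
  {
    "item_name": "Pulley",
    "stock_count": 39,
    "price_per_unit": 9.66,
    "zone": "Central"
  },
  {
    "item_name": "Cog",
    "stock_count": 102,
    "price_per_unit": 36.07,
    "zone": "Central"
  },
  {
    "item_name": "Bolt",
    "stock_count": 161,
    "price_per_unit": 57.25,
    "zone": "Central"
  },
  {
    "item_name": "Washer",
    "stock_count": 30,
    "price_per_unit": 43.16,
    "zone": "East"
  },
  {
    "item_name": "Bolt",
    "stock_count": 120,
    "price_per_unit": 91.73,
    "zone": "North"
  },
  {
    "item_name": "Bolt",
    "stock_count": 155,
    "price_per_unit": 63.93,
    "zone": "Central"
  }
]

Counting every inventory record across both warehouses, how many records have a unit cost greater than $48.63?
6

Schema mapping: "unit_price" (warehouse_alpha) = "price_per_unit" (warehouse_beta) = unit cost

Records > $48.63 in warehouse_alpha: 3
Records > $48.63 in warehouse_beta: 3

Total count: 3 + 3 = 6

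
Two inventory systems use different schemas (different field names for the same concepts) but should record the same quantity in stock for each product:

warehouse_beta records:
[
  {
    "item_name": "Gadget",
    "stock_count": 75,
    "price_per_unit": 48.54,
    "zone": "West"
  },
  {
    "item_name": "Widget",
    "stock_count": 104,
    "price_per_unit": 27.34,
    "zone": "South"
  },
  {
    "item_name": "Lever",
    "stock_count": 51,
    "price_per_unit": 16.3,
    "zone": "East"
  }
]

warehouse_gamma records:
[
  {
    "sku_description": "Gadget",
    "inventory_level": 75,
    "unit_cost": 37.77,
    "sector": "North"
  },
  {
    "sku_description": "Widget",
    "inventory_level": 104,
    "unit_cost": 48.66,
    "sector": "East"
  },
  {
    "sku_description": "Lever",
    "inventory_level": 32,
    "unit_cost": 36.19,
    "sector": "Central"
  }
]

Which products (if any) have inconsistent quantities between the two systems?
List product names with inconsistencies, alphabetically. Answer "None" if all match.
Lever

Schema mappings:
- "item_name" (warehouse_beta) = "sku_description" (warehouse_gamma) = product name
- "stock_count" (warehouse_beta) = "inventory_level" (warehouse_gamma) = quantity

Comparison:
  Gadget: 75 vs 75 - MATCH
  Widget: 104 vs 104 - MATCH
  Lever: 51 vs 32 - MISMATCH

Products with inconsistencies: Lever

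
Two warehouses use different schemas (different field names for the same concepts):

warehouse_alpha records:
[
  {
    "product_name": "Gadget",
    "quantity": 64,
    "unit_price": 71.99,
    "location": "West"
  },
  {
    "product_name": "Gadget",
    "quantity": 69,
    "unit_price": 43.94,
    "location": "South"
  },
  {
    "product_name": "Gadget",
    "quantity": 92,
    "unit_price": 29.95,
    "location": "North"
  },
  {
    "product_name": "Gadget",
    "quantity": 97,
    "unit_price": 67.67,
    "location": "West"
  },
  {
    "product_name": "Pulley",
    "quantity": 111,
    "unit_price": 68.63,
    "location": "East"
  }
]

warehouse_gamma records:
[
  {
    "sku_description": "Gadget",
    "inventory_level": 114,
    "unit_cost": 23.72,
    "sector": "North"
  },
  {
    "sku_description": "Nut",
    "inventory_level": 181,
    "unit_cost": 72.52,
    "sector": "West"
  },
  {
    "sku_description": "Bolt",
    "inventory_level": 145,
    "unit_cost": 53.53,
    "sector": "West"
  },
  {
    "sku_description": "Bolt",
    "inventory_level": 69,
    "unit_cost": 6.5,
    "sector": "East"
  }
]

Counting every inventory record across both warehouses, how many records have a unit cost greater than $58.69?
4

Schema mapping: "unit_price" (warehouse_alpha) = "unit_cost" (warehouse_gamma) = unit cost

Records > $58.69 in warehouse_alpha: 3
Records > $58.69 in warehouse_gamma: 1

Total count: 3 + 1 = 4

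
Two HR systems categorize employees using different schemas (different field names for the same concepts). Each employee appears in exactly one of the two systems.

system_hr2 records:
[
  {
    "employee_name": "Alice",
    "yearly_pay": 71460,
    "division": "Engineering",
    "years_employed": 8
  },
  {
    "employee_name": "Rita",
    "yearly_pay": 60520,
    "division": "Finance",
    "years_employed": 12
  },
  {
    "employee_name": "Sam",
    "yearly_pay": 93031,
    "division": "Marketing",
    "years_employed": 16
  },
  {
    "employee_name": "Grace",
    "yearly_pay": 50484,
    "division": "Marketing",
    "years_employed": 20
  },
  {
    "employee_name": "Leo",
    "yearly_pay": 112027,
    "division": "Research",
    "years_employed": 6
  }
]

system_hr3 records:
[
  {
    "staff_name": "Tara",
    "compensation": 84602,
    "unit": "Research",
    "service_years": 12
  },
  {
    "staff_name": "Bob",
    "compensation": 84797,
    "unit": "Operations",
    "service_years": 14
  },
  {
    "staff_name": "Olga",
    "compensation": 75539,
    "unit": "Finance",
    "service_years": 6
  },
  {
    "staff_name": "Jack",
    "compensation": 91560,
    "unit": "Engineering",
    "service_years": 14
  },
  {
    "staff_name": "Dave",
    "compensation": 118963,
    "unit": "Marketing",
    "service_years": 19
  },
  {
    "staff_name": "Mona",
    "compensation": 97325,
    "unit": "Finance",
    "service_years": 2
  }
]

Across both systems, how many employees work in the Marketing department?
3

Schema mapping: "division" (system_hr2) = "unit" (system_hr3) = department

Marketing employees in system_hr2: 2
Marketing employees in system_hr3: 1

Total in Marketing: 2 + 1 = 3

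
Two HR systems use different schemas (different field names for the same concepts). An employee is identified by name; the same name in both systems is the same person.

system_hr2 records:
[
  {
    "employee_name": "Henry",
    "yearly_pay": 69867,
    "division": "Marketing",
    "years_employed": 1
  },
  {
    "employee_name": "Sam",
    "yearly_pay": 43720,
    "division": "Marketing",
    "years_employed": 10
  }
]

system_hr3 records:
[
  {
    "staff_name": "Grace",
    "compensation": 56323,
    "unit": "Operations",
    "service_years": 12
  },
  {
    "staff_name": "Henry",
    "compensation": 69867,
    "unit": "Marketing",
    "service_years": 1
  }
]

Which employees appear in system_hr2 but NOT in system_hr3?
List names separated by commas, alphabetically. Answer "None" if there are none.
Sam

Schema mapping: "employee_name" (system_hr2) = "staff_name" (system_hr3) = employee name

Names in system_hr2: ['Henry', 'Sam']
Names in system_hr3: ['Grace', 'Henry']

In system_hr2 but not system_hr3: ['Sam']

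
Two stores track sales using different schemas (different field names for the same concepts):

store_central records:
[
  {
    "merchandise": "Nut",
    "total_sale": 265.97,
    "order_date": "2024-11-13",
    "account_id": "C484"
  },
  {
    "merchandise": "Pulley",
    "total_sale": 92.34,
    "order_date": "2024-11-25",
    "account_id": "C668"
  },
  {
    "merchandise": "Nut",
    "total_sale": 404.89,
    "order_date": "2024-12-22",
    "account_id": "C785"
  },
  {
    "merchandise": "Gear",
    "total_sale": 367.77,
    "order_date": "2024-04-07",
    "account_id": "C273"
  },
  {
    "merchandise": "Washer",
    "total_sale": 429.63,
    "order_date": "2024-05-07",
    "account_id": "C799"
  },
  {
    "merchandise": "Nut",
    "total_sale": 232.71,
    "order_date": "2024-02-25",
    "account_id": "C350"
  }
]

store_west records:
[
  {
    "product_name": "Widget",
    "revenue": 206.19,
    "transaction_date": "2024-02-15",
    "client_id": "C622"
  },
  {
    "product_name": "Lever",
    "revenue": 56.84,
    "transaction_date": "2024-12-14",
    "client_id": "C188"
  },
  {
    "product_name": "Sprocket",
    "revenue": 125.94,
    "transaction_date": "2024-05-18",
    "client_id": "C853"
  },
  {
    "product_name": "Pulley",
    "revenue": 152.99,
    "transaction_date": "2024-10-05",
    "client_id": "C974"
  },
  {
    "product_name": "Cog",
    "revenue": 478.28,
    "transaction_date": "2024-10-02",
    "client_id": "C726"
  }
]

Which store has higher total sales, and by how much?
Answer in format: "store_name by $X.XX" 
store_central by $773.07

Schema mapping: "total_sale" (store_central) = "revenue" (store_west) = sale amount

Total for store_central: 1793.31
Total for store_west: 1020.24

Difference: |1793.31 - 1020.24| = 773.07
store_central has higher sales by $773.07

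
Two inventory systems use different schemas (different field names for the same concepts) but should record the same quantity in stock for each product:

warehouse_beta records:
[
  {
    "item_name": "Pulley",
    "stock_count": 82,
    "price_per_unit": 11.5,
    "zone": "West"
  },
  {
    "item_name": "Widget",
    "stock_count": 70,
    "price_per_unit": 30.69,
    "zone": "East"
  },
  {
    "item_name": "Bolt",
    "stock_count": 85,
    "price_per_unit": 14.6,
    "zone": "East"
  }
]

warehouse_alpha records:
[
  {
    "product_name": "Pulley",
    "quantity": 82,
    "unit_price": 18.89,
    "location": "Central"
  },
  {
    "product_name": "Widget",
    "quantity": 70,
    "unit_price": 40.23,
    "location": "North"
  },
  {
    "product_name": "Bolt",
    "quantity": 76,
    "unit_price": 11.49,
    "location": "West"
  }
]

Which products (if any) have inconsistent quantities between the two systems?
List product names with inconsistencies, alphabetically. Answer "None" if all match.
Bolt

Schema mappings:
- "item_name" (warehouse_beta) = "product_name" (warehouse_alpha) = product name
- "stock_count" (warehouse_beta) = "quantity" (warehouse_alpha) = quantity

Comparison:
  Pulley: 82 vs 82 - MATCH
  Widget: 70 vs 70 - MATCH
  Bolt: 85 vs 76 - MISMATCH

Products with inconsistencies: Bolt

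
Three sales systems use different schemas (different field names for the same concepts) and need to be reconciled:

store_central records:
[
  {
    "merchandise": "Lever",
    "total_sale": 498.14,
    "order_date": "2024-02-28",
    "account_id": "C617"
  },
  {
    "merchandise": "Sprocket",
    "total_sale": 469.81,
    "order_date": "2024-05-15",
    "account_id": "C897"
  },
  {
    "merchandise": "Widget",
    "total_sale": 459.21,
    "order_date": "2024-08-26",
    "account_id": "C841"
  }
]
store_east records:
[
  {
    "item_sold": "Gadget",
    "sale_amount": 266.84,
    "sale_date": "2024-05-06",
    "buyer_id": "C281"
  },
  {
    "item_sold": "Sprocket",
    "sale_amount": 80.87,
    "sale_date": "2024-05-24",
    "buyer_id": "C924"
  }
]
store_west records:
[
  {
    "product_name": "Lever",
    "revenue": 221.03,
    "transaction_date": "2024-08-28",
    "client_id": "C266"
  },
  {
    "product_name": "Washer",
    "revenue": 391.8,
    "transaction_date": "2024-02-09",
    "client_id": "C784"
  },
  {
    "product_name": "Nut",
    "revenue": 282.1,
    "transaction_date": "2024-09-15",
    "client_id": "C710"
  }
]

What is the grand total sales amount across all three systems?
2669.8

Schema reconciliation - all amount fields map to sale amount:

store_central (total_sale): 1427.16
store_east (sale_amount): 347.71
store_west (revenue): 894.93

Grand total: 2669.8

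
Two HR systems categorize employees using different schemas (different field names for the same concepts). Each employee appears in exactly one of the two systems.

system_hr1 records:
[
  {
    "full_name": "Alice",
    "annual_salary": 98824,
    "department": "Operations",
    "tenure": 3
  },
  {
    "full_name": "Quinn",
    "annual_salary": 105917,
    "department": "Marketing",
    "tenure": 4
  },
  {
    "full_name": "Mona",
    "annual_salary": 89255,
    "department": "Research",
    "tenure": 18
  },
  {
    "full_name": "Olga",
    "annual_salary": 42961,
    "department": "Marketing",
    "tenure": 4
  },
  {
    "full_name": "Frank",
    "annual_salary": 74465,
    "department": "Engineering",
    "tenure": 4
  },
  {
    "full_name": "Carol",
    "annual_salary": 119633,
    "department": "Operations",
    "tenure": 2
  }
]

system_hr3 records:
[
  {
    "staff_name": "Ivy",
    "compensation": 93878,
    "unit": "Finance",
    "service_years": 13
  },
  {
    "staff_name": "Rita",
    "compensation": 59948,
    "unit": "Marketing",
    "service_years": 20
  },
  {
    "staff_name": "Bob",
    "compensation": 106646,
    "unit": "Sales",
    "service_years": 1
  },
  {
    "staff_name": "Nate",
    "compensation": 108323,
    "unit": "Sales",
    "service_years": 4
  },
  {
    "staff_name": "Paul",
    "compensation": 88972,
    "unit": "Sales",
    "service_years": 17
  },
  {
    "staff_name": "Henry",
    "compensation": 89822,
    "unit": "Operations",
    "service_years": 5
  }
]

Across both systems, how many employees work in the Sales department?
3

Schema mapping: "department" (system_hr1) = "unit" (system_hr3) = department

Sales employees in system_hr1: 0
Sales employees in system_hr3: 3

Total in Sales: 0 + 3 = 3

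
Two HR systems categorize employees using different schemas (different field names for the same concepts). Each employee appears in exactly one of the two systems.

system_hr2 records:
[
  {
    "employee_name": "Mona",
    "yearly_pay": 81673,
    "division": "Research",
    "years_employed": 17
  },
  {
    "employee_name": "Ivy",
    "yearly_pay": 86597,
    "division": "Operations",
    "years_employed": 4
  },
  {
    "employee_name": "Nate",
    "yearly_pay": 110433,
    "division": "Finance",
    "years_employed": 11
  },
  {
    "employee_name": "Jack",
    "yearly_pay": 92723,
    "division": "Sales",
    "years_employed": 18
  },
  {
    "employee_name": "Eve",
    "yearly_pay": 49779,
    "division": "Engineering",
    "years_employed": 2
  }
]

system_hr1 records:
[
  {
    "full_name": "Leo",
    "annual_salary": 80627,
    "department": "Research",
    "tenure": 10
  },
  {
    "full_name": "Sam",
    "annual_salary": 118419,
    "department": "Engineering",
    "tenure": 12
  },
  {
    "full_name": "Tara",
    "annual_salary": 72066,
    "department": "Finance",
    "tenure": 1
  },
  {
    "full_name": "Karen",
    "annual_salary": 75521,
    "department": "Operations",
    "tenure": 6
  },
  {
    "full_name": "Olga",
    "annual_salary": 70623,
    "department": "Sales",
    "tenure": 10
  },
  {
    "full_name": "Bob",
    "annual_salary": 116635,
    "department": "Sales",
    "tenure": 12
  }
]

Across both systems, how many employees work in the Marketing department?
0

Schema mapping: "division" (system_hr2) = "department" (system_hr1) = department

Marketing employees in system_hr2: 0
Marketing employees in system_hr1: 0

Total in Marketing: 0 + 0 = 0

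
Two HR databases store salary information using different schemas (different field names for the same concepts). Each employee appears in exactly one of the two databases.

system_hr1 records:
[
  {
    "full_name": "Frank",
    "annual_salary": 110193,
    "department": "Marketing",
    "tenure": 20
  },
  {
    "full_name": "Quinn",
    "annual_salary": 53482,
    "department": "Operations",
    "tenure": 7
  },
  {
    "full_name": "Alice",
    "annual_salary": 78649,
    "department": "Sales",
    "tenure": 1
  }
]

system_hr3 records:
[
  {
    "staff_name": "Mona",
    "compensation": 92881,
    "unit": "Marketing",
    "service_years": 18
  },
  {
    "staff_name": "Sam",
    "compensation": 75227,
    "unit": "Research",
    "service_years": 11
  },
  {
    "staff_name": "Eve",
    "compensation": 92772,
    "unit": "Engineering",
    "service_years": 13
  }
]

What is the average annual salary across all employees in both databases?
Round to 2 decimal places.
83867.33

Schema mapping: "annual_salary" (system_hr1) = "compensation" (system_hr3) = annual salary

All salaries: [110193, 53482, 78649, 92881, 75227, 92772]
Sum: 503204
Count: 6
Average: 503204 / 6 = 83867.33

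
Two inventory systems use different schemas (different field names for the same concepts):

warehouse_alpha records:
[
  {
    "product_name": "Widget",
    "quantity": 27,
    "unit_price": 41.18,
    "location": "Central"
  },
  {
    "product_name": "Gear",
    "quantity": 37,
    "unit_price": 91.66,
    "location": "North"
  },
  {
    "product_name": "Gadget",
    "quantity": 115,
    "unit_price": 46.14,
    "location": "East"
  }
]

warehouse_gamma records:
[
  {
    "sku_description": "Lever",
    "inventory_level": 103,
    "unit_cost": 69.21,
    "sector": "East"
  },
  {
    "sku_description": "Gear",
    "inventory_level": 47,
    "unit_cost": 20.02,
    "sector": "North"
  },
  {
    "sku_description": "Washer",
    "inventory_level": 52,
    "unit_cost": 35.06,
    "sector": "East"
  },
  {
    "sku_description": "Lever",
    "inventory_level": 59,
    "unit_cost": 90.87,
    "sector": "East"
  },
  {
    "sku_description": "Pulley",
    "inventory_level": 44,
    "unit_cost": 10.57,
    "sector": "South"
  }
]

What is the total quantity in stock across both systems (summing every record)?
484

To reconcile these schemas, identify the field holding the quantity in stock in each system:
1. In warehouse_alpha it is "quantity"
2. In warehouse_gamma it is "inventory_level"

From warehouse_alpha: 27 + 37 + 115 = 179
From warehouse_gamma: 103 + 47 + 52 + 59 + 44 = 305

Total: 179 + 305 = 484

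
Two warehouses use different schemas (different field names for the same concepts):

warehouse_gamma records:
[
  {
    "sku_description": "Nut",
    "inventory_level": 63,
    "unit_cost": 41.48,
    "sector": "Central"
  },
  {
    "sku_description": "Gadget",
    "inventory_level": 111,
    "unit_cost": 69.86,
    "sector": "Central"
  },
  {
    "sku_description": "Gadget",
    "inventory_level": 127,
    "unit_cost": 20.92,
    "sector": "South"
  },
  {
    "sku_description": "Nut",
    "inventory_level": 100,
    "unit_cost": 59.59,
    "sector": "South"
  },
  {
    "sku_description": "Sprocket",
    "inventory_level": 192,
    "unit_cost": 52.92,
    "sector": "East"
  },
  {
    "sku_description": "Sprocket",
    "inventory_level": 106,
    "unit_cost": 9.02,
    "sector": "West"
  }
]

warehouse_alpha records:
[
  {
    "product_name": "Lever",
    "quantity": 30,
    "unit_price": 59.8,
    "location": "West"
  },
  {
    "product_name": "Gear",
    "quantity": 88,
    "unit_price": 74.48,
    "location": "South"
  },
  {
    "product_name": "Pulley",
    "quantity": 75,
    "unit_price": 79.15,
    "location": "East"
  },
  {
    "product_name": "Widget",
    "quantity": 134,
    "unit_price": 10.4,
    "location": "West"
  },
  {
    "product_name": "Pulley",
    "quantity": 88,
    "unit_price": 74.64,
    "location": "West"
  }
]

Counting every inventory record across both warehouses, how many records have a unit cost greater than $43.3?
7

Schema mapping: "unit_cost" (warehouse_gamma) = "unit_price" (warehouse_alpha) = unit cost

Records > $43.3 in warehouse_gamma: 3
Records > $43.3 in warehouse_alpha: 4

Total count: 3 + 4 = 7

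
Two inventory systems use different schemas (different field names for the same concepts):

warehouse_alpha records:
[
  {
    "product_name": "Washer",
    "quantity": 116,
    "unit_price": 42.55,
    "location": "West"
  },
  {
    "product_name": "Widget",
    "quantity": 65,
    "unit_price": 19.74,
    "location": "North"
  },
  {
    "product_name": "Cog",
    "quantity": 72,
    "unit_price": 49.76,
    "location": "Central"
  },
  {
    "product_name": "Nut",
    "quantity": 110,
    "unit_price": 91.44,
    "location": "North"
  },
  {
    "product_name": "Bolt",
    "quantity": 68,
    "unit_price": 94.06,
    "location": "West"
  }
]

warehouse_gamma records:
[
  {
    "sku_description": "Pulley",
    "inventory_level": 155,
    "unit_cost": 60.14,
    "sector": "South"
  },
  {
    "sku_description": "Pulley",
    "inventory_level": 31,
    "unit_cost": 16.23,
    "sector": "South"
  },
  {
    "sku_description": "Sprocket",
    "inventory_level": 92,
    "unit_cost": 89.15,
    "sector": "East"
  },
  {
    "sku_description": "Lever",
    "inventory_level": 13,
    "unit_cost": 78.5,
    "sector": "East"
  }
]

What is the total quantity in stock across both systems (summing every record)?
722

To reconcile these schemas, identify the field holding the quantity in stock in each system:
1. In warehouse_alpha it is "quantity"
2. In warehouse_gamma it is "inventory_level"

From warehouse_alpha: 116 + 65 + 72 + 110 + 68 = 431
From warehouse_gamma: 155 + 31 + 92 + 13 = 291

Total: 431 + 291 = 722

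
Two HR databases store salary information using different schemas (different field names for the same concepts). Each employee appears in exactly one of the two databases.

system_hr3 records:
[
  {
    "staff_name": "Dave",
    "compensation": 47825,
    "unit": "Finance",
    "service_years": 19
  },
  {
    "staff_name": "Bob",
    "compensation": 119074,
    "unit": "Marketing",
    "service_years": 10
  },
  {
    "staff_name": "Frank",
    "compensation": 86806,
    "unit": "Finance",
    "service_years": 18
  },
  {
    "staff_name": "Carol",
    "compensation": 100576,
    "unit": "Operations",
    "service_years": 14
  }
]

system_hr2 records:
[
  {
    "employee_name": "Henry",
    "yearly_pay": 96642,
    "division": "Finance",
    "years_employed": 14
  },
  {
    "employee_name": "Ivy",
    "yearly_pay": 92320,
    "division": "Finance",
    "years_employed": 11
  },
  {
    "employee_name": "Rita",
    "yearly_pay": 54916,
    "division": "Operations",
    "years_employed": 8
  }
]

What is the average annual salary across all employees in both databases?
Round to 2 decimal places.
85451.29

Schema mapping: "compensation" (system_hr3) = "yearly_pay" (system_hr2) = annual salary

All salaries: [47825, 119074, 86806, 100576, 96642, 92320, 54916]
Sum: 598159
Count: 7
Average: 598159 / 7 = 85451.29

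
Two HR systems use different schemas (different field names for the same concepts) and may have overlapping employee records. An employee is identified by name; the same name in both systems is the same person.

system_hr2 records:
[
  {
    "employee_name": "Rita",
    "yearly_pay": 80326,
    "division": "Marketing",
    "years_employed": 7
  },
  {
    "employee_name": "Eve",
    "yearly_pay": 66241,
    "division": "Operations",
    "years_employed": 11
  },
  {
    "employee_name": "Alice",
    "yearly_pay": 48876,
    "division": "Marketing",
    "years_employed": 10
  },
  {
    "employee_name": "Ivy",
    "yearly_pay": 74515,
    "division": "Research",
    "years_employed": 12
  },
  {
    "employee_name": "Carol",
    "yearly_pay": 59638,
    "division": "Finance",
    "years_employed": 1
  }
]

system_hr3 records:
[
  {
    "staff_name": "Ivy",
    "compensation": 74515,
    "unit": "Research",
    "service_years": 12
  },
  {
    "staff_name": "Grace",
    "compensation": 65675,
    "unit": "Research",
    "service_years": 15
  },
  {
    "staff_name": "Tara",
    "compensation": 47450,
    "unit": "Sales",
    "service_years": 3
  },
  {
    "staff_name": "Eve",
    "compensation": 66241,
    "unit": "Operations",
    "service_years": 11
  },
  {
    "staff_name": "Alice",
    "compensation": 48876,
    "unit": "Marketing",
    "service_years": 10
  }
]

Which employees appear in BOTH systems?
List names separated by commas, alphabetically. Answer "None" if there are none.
Alice, Eve, Ivy

Schema mapping: "employee_name" (system_hr2) = "staff_name" (system_hr3) = employee name

Names in system_hr2: ['Alice', 'Carol', 'Eve', 'Ivy', 'Rita']
Names in system_hr3: ['Alice', 'Eve', 'Grace', 'Ivy', 'Tara']

Intersection: ['Alice', 'Eve', 'Ivy']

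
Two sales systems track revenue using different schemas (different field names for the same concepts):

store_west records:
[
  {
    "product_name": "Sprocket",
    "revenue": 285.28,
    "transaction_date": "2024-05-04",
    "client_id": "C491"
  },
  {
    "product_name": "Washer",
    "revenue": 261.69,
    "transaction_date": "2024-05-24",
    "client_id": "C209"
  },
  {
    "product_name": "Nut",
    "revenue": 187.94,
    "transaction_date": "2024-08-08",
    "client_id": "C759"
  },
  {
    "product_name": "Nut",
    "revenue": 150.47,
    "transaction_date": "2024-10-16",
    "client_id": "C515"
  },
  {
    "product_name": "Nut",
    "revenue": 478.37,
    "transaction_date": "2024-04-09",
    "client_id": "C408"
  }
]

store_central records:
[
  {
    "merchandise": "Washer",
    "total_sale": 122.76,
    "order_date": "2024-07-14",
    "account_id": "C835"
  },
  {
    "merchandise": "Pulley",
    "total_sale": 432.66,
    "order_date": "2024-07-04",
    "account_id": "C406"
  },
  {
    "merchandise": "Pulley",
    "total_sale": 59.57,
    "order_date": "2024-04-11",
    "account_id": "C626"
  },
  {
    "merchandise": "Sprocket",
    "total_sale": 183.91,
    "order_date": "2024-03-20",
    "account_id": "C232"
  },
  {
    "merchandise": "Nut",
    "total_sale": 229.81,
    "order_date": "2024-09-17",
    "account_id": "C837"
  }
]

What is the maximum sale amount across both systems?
478.37

Reconcile: "revenue" (store_west) = "total_sale" (store_central) = sale amount

Maximum in store_west: 478.37
Maximum in store_central: 432.66

Overall maximum: max(478.37, 432.66) = 478.37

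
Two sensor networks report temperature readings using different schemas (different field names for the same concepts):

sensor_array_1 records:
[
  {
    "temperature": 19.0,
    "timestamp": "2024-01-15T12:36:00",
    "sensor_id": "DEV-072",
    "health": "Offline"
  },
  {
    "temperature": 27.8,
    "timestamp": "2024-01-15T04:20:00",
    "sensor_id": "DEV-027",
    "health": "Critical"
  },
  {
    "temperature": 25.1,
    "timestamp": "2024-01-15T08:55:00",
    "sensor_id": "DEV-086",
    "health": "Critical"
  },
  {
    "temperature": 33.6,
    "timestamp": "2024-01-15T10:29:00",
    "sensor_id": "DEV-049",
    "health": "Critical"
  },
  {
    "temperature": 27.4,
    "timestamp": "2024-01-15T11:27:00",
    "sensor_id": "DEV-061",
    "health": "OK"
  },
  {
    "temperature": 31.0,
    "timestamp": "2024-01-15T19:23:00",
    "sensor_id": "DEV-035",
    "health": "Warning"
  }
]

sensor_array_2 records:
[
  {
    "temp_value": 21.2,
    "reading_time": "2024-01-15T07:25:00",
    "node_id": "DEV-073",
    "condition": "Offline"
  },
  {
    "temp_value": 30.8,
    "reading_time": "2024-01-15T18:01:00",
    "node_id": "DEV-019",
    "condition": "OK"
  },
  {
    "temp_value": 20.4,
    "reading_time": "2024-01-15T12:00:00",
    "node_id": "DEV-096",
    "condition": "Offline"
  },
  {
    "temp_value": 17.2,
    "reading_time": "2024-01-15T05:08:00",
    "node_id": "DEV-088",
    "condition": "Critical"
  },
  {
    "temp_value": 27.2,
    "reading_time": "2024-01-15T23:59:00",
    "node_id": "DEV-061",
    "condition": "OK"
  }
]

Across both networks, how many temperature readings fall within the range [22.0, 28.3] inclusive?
4

Schema mapping: "temperature" (sensor_array_1) = "temp_value" (sensor_array_2) = temperature

Readings in [22.0, 28.3] from sensor_array_1: 3
Readings in [22.0, 28.3] from sensor_array_2: 1

Total count: 3 + 1 = 4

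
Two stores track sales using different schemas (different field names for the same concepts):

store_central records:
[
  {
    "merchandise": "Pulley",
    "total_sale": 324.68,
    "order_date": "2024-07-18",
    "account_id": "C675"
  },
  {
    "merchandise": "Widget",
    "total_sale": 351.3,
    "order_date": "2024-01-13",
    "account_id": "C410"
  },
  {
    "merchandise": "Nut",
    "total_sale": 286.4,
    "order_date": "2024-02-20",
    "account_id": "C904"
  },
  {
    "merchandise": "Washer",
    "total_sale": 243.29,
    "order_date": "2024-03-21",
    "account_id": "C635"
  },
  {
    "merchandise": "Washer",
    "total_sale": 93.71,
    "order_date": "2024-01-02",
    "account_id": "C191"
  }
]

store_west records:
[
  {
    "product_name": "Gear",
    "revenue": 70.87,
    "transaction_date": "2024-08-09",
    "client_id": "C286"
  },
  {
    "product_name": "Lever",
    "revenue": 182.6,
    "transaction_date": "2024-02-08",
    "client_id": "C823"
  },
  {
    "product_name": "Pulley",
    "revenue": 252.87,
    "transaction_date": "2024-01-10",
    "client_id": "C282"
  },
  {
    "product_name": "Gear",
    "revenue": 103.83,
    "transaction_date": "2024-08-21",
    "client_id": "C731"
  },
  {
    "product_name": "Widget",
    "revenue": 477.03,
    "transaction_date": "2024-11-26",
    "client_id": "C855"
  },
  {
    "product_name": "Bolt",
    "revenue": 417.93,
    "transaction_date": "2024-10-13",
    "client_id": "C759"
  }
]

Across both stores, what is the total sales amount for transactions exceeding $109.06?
2536.1

Schema mapping: "total_sale" (store_central) = "revenue" (store_west) = sale amount

Sum of sales > $109.06 in store_central: 1205.67
Sum of sales > $109.06 in store_west: 1330.43

Total: 1205.67 + 1330.43 = 2536.1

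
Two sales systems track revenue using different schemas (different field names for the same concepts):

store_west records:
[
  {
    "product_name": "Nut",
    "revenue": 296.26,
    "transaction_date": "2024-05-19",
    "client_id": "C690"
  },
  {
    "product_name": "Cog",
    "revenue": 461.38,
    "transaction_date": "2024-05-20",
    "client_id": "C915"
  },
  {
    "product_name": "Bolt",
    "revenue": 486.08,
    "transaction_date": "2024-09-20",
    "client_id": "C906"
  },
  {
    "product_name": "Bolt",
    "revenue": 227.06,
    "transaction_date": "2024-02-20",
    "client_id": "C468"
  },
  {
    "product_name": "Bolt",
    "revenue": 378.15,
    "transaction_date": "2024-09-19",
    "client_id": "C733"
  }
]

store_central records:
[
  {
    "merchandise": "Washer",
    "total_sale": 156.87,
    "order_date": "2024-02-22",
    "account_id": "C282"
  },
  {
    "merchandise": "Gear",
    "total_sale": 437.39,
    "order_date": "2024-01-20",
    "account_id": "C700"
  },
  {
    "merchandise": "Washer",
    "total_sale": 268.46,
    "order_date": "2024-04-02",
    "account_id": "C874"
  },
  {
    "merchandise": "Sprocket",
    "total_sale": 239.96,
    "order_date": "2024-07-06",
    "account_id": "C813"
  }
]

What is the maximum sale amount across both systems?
486.08

Reconcile: "revenue" (store_west) = "total_sale" (store_central) = sale amount

Maximum in store_west: 486.08
Maximum in store_central: 437.39

Overall maximum: max(486.08, 437.39) = 486.08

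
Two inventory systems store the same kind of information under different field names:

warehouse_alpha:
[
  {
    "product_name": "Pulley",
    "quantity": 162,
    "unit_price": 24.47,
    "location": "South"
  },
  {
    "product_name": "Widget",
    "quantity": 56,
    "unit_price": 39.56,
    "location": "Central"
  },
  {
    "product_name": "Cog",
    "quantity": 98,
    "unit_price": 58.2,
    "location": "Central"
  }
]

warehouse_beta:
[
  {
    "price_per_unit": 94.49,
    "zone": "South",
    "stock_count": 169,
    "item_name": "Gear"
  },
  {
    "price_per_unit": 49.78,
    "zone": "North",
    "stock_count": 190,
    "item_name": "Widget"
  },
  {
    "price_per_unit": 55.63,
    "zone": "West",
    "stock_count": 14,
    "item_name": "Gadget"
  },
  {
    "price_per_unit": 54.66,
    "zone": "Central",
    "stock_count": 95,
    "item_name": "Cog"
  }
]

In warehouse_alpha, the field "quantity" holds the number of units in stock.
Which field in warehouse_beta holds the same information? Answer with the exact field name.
stock_count

In warehouse_alpha, "quantity" holds the number of units in stock.
The fields in warehouse_beta are: "price_per_unit", "zone", "stock_count", "item_name".
"stock_count" is the match: the name refers to the same concept and its values are whole-number counts (e.g. 169, 190).
The other fields ("price_per_unit", "zone", "item_name") hold different kinds of data.

So "quantity" in warehouse_alpha corresponds to "stock_count" in warehouse_beta.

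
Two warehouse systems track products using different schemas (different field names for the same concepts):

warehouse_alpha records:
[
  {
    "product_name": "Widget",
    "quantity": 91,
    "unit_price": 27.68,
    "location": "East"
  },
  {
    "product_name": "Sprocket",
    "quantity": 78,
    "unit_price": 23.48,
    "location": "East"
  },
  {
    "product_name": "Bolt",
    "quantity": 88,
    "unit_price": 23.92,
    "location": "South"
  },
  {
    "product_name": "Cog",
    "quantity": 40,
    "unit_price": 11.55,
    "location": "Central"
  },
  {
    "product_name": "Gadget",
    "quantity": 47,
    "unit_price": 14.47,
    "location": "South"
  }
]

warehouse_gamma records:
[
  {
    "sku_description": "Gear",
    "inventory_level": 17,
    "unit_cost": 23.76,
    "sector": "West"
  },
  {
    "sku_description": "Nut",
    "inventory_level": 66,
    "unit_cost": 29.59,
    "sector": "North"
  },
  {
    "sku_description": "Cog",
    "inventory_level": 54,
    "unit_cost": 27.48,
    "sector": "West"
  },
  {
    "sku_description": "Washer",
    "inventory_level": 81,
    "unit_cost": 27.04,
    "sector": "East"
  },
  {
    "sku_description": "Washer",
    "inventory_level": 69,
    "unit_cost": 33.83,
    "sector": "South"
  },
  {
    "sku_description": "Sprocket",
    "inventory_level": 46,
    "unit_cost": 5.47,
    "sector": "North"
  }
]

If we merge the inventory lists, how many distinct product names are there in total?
8

Schema mapping: "product_name" (warehouse_alpha) = "sku_description" (warehouse_gamma) = product name

Products in warehouse_alpha: ['Bolt', 'Cog', 'Gadget', 'Sprocket', 'Widget']
Products in warehouse_gamma: ['Cog', 'Gear', 'Nut', 'Sprocket', 'Washer']

Union (unique products): ['Bolt', 'Cog', 'Gadget', 'Gear', 'Nut', 'Sprocket', 'Washer', 'Widget']
Count: 8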